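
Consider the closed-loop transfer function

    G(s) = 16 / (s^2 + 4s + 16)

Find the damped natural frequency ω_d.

ω_d ≈ 3.464 rad/s

Comparing s^2 + 4s + 16 to s^2 + 2ζωₙs + ωₙ²: ωₙ = 4 rad/s and ζ = 4/(2·4) = 0.5.
ζωₙ = 4/2 = 2, so ω_d = ωₙ√(1−ζ²) = √(ωₙ² − (ζωₙ)²) = √(16 − 2²) = √12 ≈ 3.464 rad/s.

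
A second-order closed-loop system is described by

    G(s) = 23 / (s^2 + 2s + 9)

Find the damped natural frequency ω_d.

ω_d ≈ 2.828 rad/s

Comparing s^2 + 2s + 9 to s^2 + 2ζωₙs + ωₙ²: ωₙ = 3 rad/s and ζ = 2/(2·3) ≈ 0.3333.
ζωₙ = 2/2 = 1, so ω_d = ωₙ√(1−ζ²) = √(ωₙ² − (ζωₙ)²) = √(9 − 1²) = √8 ≈ 2.828 rad/s.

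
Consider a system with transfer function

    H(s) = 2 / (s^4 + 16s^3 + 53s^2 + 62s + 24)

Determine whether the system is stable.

stable

The denominator s^4 + 16s^3 + 53s^2 + 62s + 24 factors as (s + 12)(s + 1)^2(s + 2), giving poles at s = -12, -1, -2, -1.
Since all poles lie strictly in the left half-plane, the system is stable.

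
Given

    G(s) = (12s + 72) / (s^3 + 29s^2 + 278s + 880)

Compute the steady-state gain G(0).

G(0) = 9/110 ≈ 0.08182

Set s = 0: G(0) = (72) / (880) = 9/110.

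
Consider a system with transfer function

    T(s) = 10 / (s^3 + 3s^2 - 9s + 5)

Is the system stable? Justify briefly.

The denominator s^3 + 3s^2 - 9s + 5 factors as (s + 5)(s - 1)^2, giving poles at s = -5, 1, 1.
Since the pole(s) at s = 1, 1 lie in the right half-plane, the system is unstable.

unstable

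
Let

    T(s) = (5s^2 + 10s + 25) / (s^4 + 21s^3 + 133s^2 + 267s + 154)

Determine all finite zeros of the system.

Set the numerator to zero: 5s^2 + 10s + 25 = 0, i.e. 5·(s^2 + 2s + 5) = 0.
Factoring: (s^2 + 2s + 5) = 0.

s = -1 ± 2j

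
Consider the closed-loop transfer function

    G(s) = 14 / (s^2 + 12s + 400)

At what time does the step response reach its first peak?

t_p ≈ 0.1647 s

Comparing s^2 + 12s + 400 to s^2 + 2ζωₙs + ωₙ²: ωₙ = 20 rad/s and ζ = 12/(2·20) = 0.3.
ζωₙ = 12/2 = 6, so ω_d = ωₙ√(1−ζ²) = √(ωₙ² − (ζωₙ)²) = √(400 − 6²) = √364 ≈ 19.08 rad/s.
t_p = π/ω_d = π/19.08 ≈ 0.1647 s.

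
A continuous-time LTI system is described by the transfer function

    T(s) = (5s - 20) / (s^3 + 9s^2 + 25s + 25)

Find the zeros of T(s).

s = 4

Set the numerator to zero: 5s - 20 = 0, i.e. 5·(s - 4) = 0.
So s = 4.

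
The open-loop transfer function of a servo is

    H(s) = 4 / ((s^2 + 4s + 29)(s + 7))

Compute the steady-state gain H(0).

At s = 0 each factor (s + a) contributes a and each (s^2 + bs + c) contributes c.
H(0) = 4·1 / ((29) · (7)) = 4/203 = 4/203.

H(0) = 4/203 ≈ 0.01970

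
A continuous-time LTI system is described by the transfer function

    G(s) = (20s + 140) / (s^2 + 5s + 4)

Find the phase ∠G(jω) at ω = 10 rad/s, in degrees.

At s = j10: numerator = 140 + j200, denominator = -96 + j50.
∠G = ∠num − ∠den = 55.008° − (152.49°) = -97.48°.

∠G(j10) ≈ -97.48°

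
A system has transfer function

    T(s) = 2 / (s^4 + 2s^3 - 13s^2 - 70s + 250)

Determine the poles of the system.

The poles are the roots of the denominator s^4 + 2s^3 - 13s^2 - 70s + 250 = 0.
No real roots exist; factor into two real quadratics: (s^2 - 6s + 10)(s^2 + 8s + 25) = 0.
Each quadratic gives a conjugate pair via the quadratic formula.

s = 3 ± j, -4 ± 3j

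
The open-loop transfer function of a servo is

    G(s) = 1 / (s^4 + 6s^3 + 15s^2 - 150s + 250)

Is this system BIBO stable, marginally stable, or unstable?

unstable

The denominator s^4 + 6s^3 + 15s^2 - 150s + 250 factors as (s^2 + 10s + 50)(s^2 - 4s + 5), giving poles at s = -5 ± 5j, 2 ± j.
Since the pole(s) at s = 2 + j, 2 - j lie in the right half-plane, the system is unstable.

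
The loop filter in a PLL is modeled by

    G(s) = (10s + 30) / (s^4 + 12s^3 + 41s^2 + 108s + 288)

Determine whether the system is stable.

The denominator s^4 + 12s^3 + 41s^2 + 108s + 288 factors as (s^2 + 9)(s + 8)(s + 4), giving poles at s = ±3j, -8, -4.
Since the simple pole(s) at s = 3j, -3j lie on the jω-axis with none in the right half-plane, the system is marginally stable.

marginally stable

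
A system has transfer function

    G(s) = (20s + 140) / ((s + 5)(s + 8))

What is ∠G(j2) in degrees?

At s = j2: numerator = 140 + j40, denominator = 36 + j26.
∠G = ∠num − ∠den = 15.945° − (35.838°) = -19.89°.

∠G(j2) ≈ -19.89°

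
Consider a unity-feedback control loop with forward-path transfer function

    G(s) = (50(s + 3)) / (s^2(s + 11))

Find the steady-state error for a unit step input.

e_ss = 0

G(s) has 2 poles at the origin.
This is a Type 2 system; for a step input the steady-state error is zero.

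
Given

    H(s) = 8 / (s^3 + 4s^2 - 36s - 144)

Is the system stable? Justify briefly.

unstable

The denominator s^3 + 4s^2 - 36s - 144 factors as (s + 4)(s - 6)(s + 6), giving poles at s = -4, 6, -6.
Since the pole(s) at s = 6 lie in the right half-plane, the system is unstable.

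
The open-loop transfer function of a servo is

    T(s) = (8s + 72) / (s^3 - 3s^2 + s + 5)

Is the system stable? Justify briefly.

The denominator s^3 - 3s^2 + s + 5 factors as (s^2 - 4s + 5)(s + 1), giving poles at s = 2 ± j, -1.
Since the pole(s) at s = 2 + j, 2 - j lie in the right half-plane, the system is unstable.

unstable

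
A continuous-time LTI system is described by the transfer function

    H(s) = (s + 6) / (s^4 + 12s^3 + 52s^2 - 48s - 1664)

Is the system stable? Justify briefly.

unstable

The denominator s^4 + 12s^3 + 52s^2 - 48s - 1664 factors as (s + 8)(s - 4)(s^2 + 8s + 52), giving poles at s = -8, 4, -4 ± 6j.
Since the pole(s) at s = 4 lie in the right half-plane, the system is unstable.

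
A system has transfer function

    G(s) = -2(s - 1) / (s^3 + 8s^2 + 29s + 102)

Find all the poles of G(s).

s = -1 ± 4j, -6

The poles are the roots of the denominator s^3 + 8s^2 + 29s + 102 = 0.
Trying s = -6: the polynomial evaluates to 0, so (s + 6) is a factor.
Dividing out leaves s^2 + 2s + 17 = 0.
The quadratic formula then gives s = -1 ± 4j.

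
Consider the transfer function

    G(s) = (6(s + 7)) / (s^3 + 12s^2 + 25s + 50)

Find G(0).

G(0) = 21/25 ≈ 0.8400

Set s = 0: G(0) = (42) / (50) = 21/25.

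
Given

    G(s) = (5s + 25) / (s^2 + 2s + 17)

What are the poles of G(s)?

s = -1 + 4j, -1 - 4j

The poles are the roots of the denominator s^2 + 2s + 17 = 0.
Using the quadratic formula: s = (-2 ± √(-64))/2 = -1 ± 4j.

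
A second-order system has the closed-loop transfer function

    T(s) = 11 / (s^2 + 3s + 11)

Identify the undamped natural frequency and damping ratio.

ωₙ ≈ 3.317 rad/s, ζ ≈ 0.4523

Compare the denominator to the standard form s^2 + 2ζωₙs + ωₙ².
ωₙ² = 11, so ωₙ = √11 ≈ 3.317 rad/s.
2ζωₙ = 3, so ζ = 3/(2·√11) ≈ 0.4523.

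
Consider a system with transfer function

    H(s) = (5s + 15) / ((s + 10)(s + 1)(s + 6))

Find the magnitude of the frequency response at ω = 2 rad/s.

Substitute s = j2: numerator = 15 + j10, denominator = -8 + j144.
|H(j2)| = |15 + j10| / |-8 + j144| = 18.028 / 144.22 = 0.1250.

|H(j2)| = 0.1250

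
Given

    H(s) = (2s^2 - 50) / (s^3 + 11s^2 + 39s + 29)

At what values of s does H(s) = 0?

Set the numerator to zero: 2s^2 - 50 = 0, i.e. 2·(s^2 - 25) = 0.
Factoring: (s - 5)(s + 5) = 0.

s = 5, -5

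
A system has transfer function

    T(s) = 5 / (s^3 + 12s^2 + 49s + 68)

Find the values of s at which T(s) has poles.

The poles are the roots of the denominator s^3 + 12s^2 + 49s + 68 = 0.
Trying s = -4: the polynomial evaluates to 0, so (s + 4) is a factor.
Dividing out leaves s^2 + 8s + 17 = 0.
The quadratic formula then gives s = -4 ± 1j.

s = -4 + j, -4 - j, -4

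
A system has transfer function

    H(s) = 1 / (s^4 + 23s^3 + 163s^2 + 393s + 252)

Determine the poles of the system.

The poles are the roots of the denominator s^4 + 23s^3 + 163s^2 + 393s + 252 = 0.
Trying s = -1: the polynomial evaluates to 0, so (s + 1) is a factor.
Dividing out leaves s^3 + 22s^2 + 141s + 252 = 0.
This factors further as (s + 3)(s + 7)(s + 12) = 0.

s = -1, -3, -7, -12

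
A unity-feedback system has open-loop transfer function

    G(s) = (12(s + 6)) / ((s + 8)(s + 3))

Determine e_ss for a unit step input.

G(s) has no poles at the origin.
This is a Type 0 system. Kp = lim_{s→0} G(s) = 72/24 = 3.
e_ss = 1/(1 + Kp) = 1/(1 + 3) = 1/4 ≈ 0.2500.

e_ss = 0.2500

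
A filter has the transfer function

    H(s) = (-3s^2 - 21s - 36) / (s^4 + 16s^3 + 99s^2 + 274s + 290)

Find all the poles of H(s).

The poles are the roots of the denominator s^4 + 16s^3 + 99s^2 + 274s + 290 = 0.
No real roots exist; factor into two real quadratics: (s^2 + 6s + 10)(s^2 + 10s + 29) = 0.
Each quadratic gives a conjugate pair via the quadratic formula.

s = -3 ± j, -5 ± 2j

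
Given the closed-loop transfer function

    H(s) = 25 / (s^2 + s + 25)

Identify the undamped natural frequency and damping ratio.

Compare the denominator to the standard form s^2 + 2ζωₙs + ωₙ².
ωₙ² = 25, so ωₙ = 5 rad/s.
2ζωₙ = 1, so ζ = 1/(2·5) = 0.1.

ωₙ = 5 rad/s, ζ = 0.1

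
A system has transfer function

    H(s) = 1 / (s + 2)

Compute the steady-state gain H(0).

At s = 0 each factor (s + a) contributes a and each (s^2 + bs + c) contributes c.
H(0) = 1·1 / ((2)) = 1/2 = 1/2.

H(0) = 1/2 ≈ 0.5000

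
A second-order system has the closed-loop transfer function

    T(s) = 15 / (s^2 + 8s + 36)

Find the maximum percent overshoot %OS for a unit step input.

Comparing s^2 + 8s + 36 to s^2 + 2ζωₙs + ωₙ²: ωₙ = 6 rad/s and ζ = 8/(2·6) ≈ 0.6667.
%OS = 100·exp(−πζ/√(1−ζ²)) = 100·exp(−π·0.6667/√(1−0.6667²)) ≈ 6.02%.

%OS ≈ 6.02%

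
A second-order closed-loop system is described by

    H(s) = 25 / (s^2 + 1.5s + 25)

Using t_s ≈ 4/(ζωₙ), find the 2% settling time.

t_s ≈ 5.333 s

Comparing s^2 + 1.5s + 25 to s^2 + 2ζωₙs + ωₙ²: ωₙ = 5 rad/s and ζ = 1.5/(2·5) = 0.15.
ζωₙ = 1.5/2 = 0.75, so t_s ≈ 4/(ζωₙ) = 4/0.75 ≈ 5.333 s.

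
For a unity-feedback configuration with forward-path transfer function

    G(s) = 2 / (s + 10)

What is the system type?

Type 0

The denominator has no factor of s at the origin — no free integrator — so this is a Type 0 system.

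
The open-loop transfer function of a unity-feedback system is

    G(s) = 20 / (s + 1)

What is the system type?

Type 0

The denominator has no factor of s at the origin — no free integrator — so this is a Type 0 system.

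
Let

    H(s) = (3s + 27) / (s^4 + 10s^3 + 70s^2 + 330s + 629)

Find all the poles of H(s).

s = -1 + 6j, -1 - 6j, -4 + j, -4 - j

The poles are the roots of the denominator s^4 + 10s^3 + 70s^2 + 330s + 629 = 0.
No real roots exist; factor into two real quadratics: (s^2 + 2s + 37)(s^2 + 8s + 17) = 0.
Each quadratic gives a conjugate pair via the quadratic formula.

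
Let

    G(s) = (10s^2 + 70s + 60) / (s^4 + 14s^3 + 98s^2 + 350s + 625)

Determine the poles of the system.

s = -3 + 4j, -3 - 4j, -4 + 3j, -4 - 3j

The poles are the roots of the denominator s^4 + 14s^3 + 98s^2 + 350s + 625 = 0.
No real roots exist; factor into two real quadratics: (s^2 + 6s + 25)(s^2 + 8s + 25) = 0.
Each quadratic gives a conjugate pair via the quadratic formula.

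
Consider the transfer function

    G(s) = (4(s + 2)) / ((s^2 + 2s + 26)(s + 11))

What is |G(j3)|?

Substitute s = j3: numerator = 8 + j12, denominator = 169 + j117.
|G(j3)| = |8 + j12| / |169 + j117| = 14.422 / 205.55 ≈ 0.07016.

|G(j3)| ≈ 0.07016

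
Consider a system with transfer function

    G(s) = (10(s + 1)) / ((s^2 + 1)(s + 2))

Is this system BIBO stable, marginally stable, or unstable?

marginally stable

The poles can be read from the denominator factors: s = j, -j, -2.
Since the simple pole(s) at s = j, -j lie on the jω-axis with none in the right half-plane, the system is marginally stable.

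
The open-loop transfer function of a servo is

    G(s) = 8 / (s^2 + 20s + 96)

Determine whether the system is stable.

The denominator s^2 + 20s + 96 factors as (s + 8)(s + 12), giving poles at s = -8, -12.
Since all poles lie strictly in the left half-plane, the system is stable.

stable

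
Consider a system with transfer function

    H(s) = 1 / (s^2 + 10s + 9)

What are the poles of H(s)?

s = -9, -1

The poles are the roots of the denominator s^2 + 10s + 9 = 0.
Factoring: (s + 9)(s + 1) = 0, so s = -9 and s = -1.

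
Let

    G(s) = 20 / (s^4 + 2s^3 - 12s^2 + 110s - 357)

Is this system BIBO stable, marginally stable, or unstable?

unstable

The denominator s^4 + 2s^3 - 12s^2 + 110s - 357 factors as (s^2 - 2s + 17)(s + 7)(s - 3), giving poles at s = 1 ± 4j, -7, 3.
Since the pole(s) at s = 1 + 4j, 1 - 4j, 3 lie in the right half-plane, the system is unstable.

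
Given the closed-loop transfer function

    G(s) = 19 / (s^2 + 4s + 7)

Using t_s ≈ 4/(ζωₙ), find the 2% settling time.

t_s ≈ 2 s

Comparing s^2 + 4s + 7 to s^2 + 2ζωₙs + ωₙ²: ωₙ = √7 ≈ 2.646 rad/s and ζ = 4/(2·√7) ≈ 0.7559.
ζωₙ = 4/2 = 2, so t_s ≈ 4/(ζωₙ) = 4/2 = 2 s.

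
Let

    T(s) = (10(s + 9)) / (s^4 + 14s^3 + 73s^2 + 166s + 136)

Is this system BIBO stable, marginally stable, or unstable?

The denominator s^4 + 14s^3 + 73s^2 + 166s + 136 factors as (s + 2)(s + 4)(s^2 + 8s + 17), giving poles at s = -2, -4, -4 + j, -4 - j.
Since all poles lie strictly in the left half-plane, the system is stable.

stable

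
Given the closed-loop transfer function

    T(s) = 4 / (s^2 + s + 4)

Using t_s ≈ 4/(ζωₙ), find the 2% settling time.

Comparing s^2 + s + 4 to s^2 + 2ζωₙs + ωₙ²: ωₙ = 2 rad/s and ζ = 1/(2·2) = 0.25.
ζωₙ = 1/2 = 0.5, so t_s ≈ 4/(ζωₙ) = 4/0.5 = 8 s.

t_s ≈ 8 s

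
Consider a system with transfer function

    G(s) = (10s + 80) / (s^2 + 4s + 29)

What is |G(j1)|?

|G(j1)| ≈ 2.850

Substitute s = j1: numerator = 80 + j10, denominator = 28 + j4.
|G(j1)| = |80 + j10| / |28 + j4| = 80.623 / 28.284 ≈ 2.850.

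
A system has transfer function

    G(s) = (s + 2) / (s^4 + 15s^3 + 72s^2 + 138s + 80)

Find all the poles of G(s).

s = -3 + j, -3 - j, -8, -1

The poles are the roots of the denominator s^4 + 15s^3 + 72s^2 + 138s + 80 = 0.
Trying s = -8: the polynomial evaluates to 0, so (s + 8) is a factor.
Dividing out leaves s^3 + 7s^2 + 16s + 10 = 0.
This factors further as (s^2 + 6s + 10)(s + 1) = 0.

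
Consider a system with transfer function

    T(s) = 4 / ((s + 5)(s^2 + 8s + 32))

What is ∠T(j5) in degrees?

∠T(j5) ≈ -125.1°

At s = j5: numerator = 4, denominator = -165 + j235.
∠T = ∠num − ∠den = 0° − (125.07°) = -125.1°.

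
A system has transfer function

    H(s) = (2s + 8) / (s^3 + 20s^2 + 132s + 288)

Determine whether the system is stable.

The denominator s^3 + 20s^2 + 132s + 288 factors as (s + 6)^2(s + 8), giving poles at s = -6, -8, -6.
Since all poles lie strictly in the left half-plane, the system is stable.

stable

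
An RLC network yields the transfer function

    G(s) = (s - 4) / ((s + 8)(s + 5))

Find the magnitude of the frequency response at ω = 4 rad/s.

|G(j4)| ≈ 0.09877

Substitute s = j4: numerator = -4 + j4, denominator = 24 + j52.
|G(j4)| = |-4 + j4| / |24 + j52| = 5.6569 / 57.271 ≈ 0.09877.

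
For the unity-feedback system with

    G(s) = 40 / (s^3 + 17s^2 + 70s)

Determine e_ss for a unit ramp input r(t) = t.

e_ss = 1.750

G(s) has one pole at the origin.
This is a Type 1 system. Kv = lim_{s→0} s·G(s) = 40/70 = 4/7.
e_ss = 1/Kv = 1/(4/7) = 7/4 ≈ 1.750.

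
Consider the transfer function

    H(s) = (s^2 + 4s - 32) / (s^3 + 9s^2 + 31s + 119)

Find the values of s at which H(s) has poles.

s = -1 + 4j, -1 - 4j, -7

The poles are the roots of the denominator s^3 + 9s^2 + 31s + 119 = 0.
Trying s = -7: the polynomial evaluates to 0, so (s + 7) is a factor.
Dividing out leaves s^2 + 2s + 17 = 0.
The quadratic formula then gives s = -1 ± 4j.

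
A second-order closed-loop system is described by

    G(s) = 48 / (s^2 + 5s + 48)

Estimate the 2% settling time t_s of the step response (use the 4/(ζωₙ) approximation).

t_s ≈ 1.600 s

Comparing s^2 + 5s + 48 to s^2 + 2ζωₙs + ωₙ²: ωₙ = √48 ≈ 6.928 rad/s and ζ = 5/(2·√48) ≈ 0.3608.
ζωₙ = 5/2 = 2.5, so t_s ≈ 4/(ζωₙ) = 4/2.5 = 1.600 s.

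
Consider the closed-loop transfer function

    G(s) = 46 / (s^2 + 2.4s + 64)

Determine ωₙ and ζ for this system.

Compare the denominator to the standard form s^2 + 2ζωₙs + ωₙ².
ωₙ² = 64, so ωₙ = 8 rad/s.
2ζωₙ = 2.4, so ζ = 2.4/(2·8) = 0.15.

ωₙ = 8 rad/s, ζ = 0.15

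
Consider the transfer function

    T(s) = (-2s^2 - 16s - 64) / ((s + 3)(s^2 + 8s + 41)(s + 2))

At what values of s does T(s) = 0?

Set the numerator to zero: -2s^2 - 16s - 64 = 0, i.e. -2·(s^2 + 8s + 32) = 0.
Factoring: (s^2 + 8s + 32) = 0.

s = -4 + 4j, -4 - 4j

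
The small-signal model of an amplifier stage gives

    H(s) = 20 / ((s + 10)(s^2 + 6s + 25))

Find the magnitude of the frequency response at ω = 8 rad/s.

Substitute s = j8: numerator = 20, denominator = -774 + j168.
|H(j8)| = |20| / |-774 + j168| = 20 / 792.02 ≈ 0.02525.

|H(j8)| ≈ 0.02525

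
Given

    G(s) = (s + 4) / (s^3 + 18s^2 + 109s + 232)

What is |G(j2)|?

|G(j2)| ≈ 0.01694

Substitute s = j2: numerator = 4 + j2, denominator = 160 + j210.
|G(j2)| = |4 + j2| / |160 + j210| = 4.4721 / 264.01 ≈ 0.01694.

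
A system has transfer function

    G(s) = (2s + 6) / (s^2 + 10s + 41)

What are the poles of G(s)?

s = -5 ± 4j

The poles are the roots of the denominator s^2 + 10s + 41 = 0.
Using the quadratic formula: s = (-10 ± √(-64))/2 = -5 ± 4j.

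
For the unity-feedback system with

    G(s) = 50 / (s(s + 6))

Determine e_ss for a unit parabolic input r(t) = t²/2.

G(s) has one pole at the origin.
This is a Type 1 system; Ka = lim_{s→0} s^2·G(s) = 0, so the steady-state error for a parabola input is infinite.

e_ss = ∞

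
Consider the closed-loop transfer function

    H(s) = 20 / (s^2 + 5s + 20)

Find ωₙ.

ωₙ ≈ 4.472 rad/s

Compare the denominator to the standard form s^2 + 2ζωₙs + ωₙ².
ωₙ² = 20, so ωₙ = √20 ≈ 4.472 rad/s.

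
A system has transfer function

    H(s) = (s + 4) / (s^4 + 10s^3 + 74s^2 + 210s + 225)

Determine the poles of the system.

s = -3 + 6j, -3 - 6j, -2 + j, -2 - j

The poles are the roots of the denominator s^4 + 10s^3 + 74s^2 + 210s + 225 = 0.
No real roots exist; factor into two real quadratics: (s^2 + 6s + 45)(s^2 + 4s + 5) = 0.
Each quadratic gives a conjugate pair via the quadratic formula.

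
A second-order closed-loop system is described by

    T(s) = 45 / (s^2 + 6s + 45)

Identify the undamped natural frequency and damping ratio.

Compare the denominator to the standard form s^2 + 2ζωₙs + ωₙ².
ωₙ² = 45, so ωₙ = √45 ≈ 6.708 rad/s.
2ζωₙ = 6, so ζ = 6/(2·√45) ≈ 0.4472.

ωₙ ≈ 6.708 rad/s, ζ ≈ 0.4472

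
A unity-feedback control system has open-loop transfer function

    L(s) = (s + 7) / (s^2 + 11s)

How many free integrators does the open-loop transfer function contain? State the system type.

Factor s from the denominator: s^2 + 11s = s·(s + 11).
There is 1 pole at the origin, so the system is Type 1.

Type 1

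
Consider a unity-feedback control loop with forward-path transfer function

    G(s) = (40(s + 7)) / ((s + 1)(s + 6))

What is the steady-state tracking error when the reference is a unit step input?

G(s) has no poles at the origin.
This is a Type 0 system. Kp = lim_{s→0} G(s) = 280/6 = 140/3.
e_ss = 1/(1 + Kp) = 1/(1 + 140/3) = 3/143 ≈ 0.02098.

e_ss = 0.02098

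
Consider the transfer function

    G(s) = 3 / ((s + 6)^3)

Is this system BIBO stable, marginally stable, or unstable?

stable

The poles can be read from the denominator factors: s = -6, -6, -6.
Since all poles lie strictly in the left half-plane, the system is stable.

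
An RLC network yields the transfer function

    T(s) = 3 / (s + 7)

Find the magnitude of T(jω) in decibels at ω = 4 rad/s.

Substitute s = j4: numerator = 3, denominator = 7 + j4.
|T(j4)| = |3| / |7 + j4| = 3 / 8.0623 ≈ 0.3721.
In decibels: 20·log₁₀(0.3721) ≈ -8.59 dB.

|T(j4)|_dB ≈ -8.59 dB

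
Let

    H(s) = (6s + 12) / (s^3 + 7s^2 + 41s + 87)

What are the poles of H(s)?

The poles are the roots of the denominator s^3 + 7s^2 + 41s + 87 = 0.
Trying s = -3: the polynomial evaluates to 0, so (s + 3) is a factor.
Dividing out leaves s^2 + 4s + 29 = 0.
The quadratic formula then gives s = -2 ± 5j.

s = -2 ± 5j, -3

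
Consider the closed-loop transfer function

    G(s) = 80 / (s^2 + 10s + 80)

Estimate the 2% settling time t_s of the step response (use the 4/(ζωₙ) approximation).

Comparing s^2 + 10s + 80 to s^2 + 2ζωₙs + ωₙ²: ωₙ = √80 ≈ 8.944 rad/s and ζ = 10/(2·√80) ≈ 0.5590.
ζωₙ = 10/2 = 5, so t_s ≈ 4/(ζωₙ) = 4/5 = 0.8000 s.

t_s ≈ 0.8000 s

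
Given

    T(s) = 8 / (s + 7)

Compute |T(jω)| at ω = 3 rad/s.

Substitute s = j3: numerator = 8, denominator = 7 + j3.
|T(j3)| = |8| / |7 + j3| = 8 / 7.6158 ≈ 1.050.

|T(j3)| ≈ 1.050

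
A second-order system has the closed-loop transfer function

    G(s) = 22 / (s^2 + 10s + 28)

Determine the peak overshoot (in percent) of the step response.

Comparing s^2 + 10s + 28 to s^2 + 2ζωₙs + ωₙ²: ωₙ = √28 ≈ 5.292 rad/s and ζ = 10/(2·√28) ≈ 0.9449.
%OS = 100·exp(−πζ/√(1−ζ²)) = 100·exp(−π·0.9449/√(1−0.9449²)) ≈ 0.0115%.

%OS ≈ 0.0115%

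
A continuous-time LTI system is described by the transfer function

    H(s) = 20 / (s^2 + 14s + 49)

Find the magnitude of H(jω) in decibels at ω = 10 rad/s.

|H(j10)|_dB ≈ -17.4 dB

Substitute s = j10: numerator = 20, denominator = -51 + j140.
|H(j10)| = |20| / |-51 + j140| = 20 / 149 ≈ 0.1342.
In decibels: 20·log₁₀(0.1342) ≈ -17.4 dB.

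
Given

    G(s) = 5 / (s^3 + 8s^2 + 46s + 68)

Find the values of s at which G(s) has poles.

s = -3 + 5j, -3 - 5j, -2

The poles are the roots of the denominator s^3 + 8s^2 + 46s + 68 = 0.
Trying s = -2: the polynomial evaluates to 0, so (s + 2) is a factor.
Dividing out leaves s^2 + 6s + 34 = 0.
The quadratic formula then gives s = -3 ± 5j.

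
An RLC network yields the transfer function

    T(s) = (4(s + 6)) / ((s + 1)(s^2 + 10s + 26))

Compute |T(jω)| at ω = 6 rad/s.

|T(j6)| ≈ 0.09173

Substitute s = j6: numerator = 24 + j24, denominator = -370.
|T(j6)| = |24 + j24| / |-370| = 33.941 / 370 ≈ 0.09173.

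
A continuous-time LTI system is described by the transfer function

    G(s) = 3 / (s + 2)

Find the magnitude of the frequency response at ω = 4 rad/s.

|G(j4)| ≈ 0.6708

Substitute s = j4: numerator = 3, denominator = 2 + j4.
|G(j4)| = |3| / |2 + j4| = 3 / 4.4721 ≈ 0.6708.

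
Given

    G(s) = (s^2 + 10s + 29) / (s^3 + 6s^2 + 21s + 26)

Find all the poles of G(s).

The poles are the roots of the denominator s^3 + 6s^2 + 21s + 26 = 0.
Trying s = -2: the polynomial evaluates to 0, so (s + 2) is a factor.
Dividing out leaves s^2 + 4s + 13 = 0.
The quadratic formula then gives s = -2 ± 3j.

s = -2 ± 3j, -2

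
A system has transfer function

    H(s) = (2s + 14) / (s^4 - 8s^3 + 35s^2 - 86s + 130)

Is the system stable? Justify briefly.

unstable

The denominator s^4 - 8s^3 + 35s^2 - 86s + 130 factors as (s^2 - 2s + 10)(s^2 - 6s + 13), giving poles at s = 1 ± 3j, 3 ± 2j.
Since the pole(s) at s = 1 ± 3j, 3 ± 2j lie in the right half-plane, the system is unstable.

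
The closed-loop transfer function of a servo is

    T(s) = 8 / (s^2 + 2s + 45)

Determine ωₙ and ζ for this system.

Compare the denominator to the standard form s^2 + 2ζωₙs + ωₙ².
ωₙ² = 45, so ωₙ = √45 ≈ 6.708 rad/s.
2ζωₙ = 2, so ζ = 2/(2·√45) ≈ 0.1491.
With ζ = 0.1491 the response is underdamped.

ωₙ ≈ 6.708 rad/s, ζ ≈ 0.1491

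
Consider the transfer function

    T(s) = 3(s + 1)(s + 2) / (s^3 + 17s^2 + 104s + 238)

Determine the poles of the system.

s = -5 ± 3j, -7

The poles are the roots of the denominator s^3 + 17s^2 + 104s + 238 = 0.
Trying s = -7: the polynomial evaluates to 0, so (s + 7) is a factor.
Dividing out leaves s^2 + 10s + 34 = 0.
The quadratic formula then gives s = -5 ± 3j.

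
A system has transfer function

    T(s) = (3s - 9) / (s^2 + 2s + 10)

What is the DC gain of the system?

T(0) = -9/10 ≈ -0.9000

Set s = 0: T(0) = (-9) / (10) = -9/10.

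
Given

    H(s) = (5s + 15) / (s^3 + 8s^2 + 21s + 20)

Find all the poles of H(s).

The poles are the roots of the denominator s^3 + 8s^2 + 21s + 20 = 0.
Trying s = -4: the polynomial evaluates to 0, so (s + 4) is a factor.
Dividing out leaves s^2 + 4s + 5 = 0.
The quadratic formula then gives s = -2 ± 1j.

s = -2 ± j, -4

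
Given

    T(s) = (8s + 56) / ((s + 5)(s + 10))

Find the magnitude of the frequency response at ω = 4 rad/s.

|T(j4)| ≈ 0.9352

Substitute s = j4: numerator = 56 + j32, denominator = 34 + j60.
|T(j4)| = |56 + j32| / |34 + j60| = 64.498 / 68.964 ≈ 0.9352.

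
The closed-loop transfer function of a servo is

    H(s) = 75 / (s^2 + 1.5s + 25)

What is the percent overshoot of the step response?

Comparing s^2 + 1.5s + 25 to s^2 + 2ζωₙs + ωₙ²: ωₙ = 5 rad/s and ζ = 1.5/(2·5) = 0.15.
%OS = 100·exp(−πζ/√(1−ζ²)) = 100·exp(−π·0.15/√(1−0.15²)) ≈ 62.1%.

%OS ≈ 62.1%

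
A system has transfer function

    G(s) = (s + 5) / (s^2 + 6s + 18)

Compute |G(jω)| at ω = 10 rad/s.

Substitute s = j10: numerator = 5 + j10, denominator = -82 + j60.
|G(j10)| = |5 + j10| / |-82 + j60| = 11.180 / 101.61 ≈ 0.1100.

|G(j10)| ≈ 0.1100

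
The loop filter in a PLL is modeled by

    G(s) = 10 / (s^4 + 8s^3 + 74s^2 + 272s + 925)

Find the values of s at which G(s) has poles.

The poles are the roots of the denominator s^4 + 8s^3 + 74s^2 + 272s + 925 = 0.
No real roots exist; factor into two real quadratics: (s^2 + 6s + 25)(s^2 + 2s + 37) = 0.
Each quadratic gives a conjugate pair via the quadratic formula.

s = -3 + 4j, -3 - 4j, -1 + 6j, -1 - 6j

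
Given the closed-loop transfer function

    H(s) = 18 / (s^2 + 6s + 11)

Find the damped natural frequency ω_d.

Comparing s^2 + 6s + 11 to s^2 + 2ζωₙs + ωₙ²: ωₙ = √11 ≈ 3.317 rad/s and ζ = 6/(2·√11) ≈ 0.9045.
ζωₙ = 6/2 = 3, so ω_d = ωₙ√(1−ζ²) = √(ωₙ² − (ζωₙ)²) = √(11 − 3²) = √2 ≈ 1.414 rad/s.

ω_d ≈ 1.414 rad/s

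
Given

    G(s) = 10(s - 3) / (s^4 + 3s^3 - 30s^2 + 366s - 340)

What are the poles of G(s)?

s = 3 ± 5j, -10, 1

The poles are the roots of the denominator s^4 + 3s^3 - 30s^2 + 366s - 340 = 0.
Trying s = -10: the polynomial evaluates to 0, so (s + 10) is a factor.
Dividing out leaves s^3 - 7s^2 + 40s - 34 = 0.
This factors further as (s^2 - 6s + 34)(s - 1) = 0.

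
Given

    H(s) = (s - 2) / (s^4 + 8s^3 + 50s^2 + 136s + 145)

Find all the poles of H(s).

s = -2 ± j, -2 ± 5j

The poles are the roots of the denominator s^4 + 8s^3 + 50s^2 + 136s + 145 = 0.
No real roots exist; factor into two real quadratics: (s^2 + 4s + 5)(s^2 + 4s + 29) = 0.
Each quadratic gives a conjugate pair via the quadratic formula.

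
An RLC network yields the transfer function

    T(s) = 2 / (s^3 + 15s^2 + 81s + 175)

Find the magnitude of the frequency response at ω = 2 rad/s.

Substitute s = j2: numerator = 2, denominator = 115 + j154.
|T(j2)| = |2| / |115 + j154| = 2 / 192.20 ≈ 0.01041.

|T(j2)| ≈ 0.01041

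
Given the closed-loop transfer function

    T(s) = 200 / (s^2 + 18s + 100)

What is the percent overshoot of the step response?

%OS ≈ 0.152%

Comparing s^2 + 18s + 100 to s^2 + 2ζωₙs + ωₙ²: ωₙ = 10 rad/s and ζ = 18/(2·10) = 0.9.
%OS = 100·exp(−πζ/√(1−ζ²)) = 100·exp(−π·0.9/√(1−0.9²)) ≈ 0.152%.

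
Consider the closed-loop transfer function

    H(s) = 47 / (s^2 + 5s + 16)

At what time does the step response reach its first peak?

t_p ≈ 1.006 s

Comparing s^2 + 5s + 16 to s^2 + 2ζωₙs + ωₙ²: ωₙ = 4 rad/s and ζ = 5/(2·4) = 0.625.
ζωₙ = 5/2 = 2.5, so ω_d = ωₙ√(1−ζ²) = √(ωₙ² − (ζωₙ)²) = √(16 − 2.5²) = √9.75 ≈ 3.122 rad/s.
t_p = π/ω_d = π/3.122 ≈ 1.006 s.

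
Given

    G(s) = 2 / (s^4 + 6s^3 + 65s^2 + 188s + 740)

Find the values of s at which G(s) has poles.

The poles are the roots of the denominator s^4 + 6s^3 + 65s^2 + 188s + 740 = 0.
No real roots exist; factor into two real quadratics: (s^2 + 4s + 20)(s^2 + 2s + 37) = 0.
Each quadratic gives a conjugate pair via the quadratic formula.

s = -2 + 4j, -2 - 4j, -1 + 6j, -1 - 6j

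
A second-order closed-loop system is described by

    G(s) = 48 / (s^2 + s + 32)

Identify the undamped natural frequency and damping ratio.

Compare the denominator to the standard form s^2 + 2ζωₙs + ωₙ².
ωₙ² = 32, so ωₙ = √32 ≈ 5.657 rad/s.
2ζωₙ = 1, so ζ = 1/(2·√32) ≈ 0.08839.

ωₙ ≈ 5.657 rad/s, ζ ≈ 0.08839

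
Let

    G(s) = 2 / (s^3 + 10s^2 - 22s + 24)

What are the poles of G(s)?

The poles are the roots of the denominator s^3 + 10s^2 - 22s + 24 = 0.
Trying s = -12: the polynomial evaluates to 0, so (s + 12) is a factor.
Dividing out leaves s^2 - 2s + 2 = 0.
The quadratic formula then gives s = 1 ± 1j.

s = 1 ± j, -12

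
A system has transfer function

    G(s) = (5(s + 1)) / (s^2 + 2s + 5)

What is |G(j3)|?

|G(j3)| ≈ 2.193

Substitute s = j3: numerator = 5 + j15, denominator = -4 + j6.
|G(j3)| = |5 + j15| / |-4 + j6| = 15.811 / 7.2111 ≈ 2.193.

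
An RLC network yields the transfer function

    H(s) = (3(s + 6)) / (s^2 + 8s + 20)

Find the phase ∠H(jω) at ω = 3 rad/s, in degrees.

∠H(j3) ≈ -38.81°

At s = j3: numerator = 18 + j9, denominator = 11 + j24.
∠H = ∠num − ∠den = 26.565° − (65.376°) = -38.81°.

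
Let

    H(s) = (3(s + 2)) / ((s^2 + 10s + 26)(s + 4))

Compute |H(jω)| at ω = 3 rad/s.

Substitute s = j3: numerator = 6 + j9, denominator = -22 + j171.
|H(j3)| = |6 + j9| / |-22 + j171| = 10.817 / 172.41 ≈ 0.06274.

|H(j3)| ≈ 0.06274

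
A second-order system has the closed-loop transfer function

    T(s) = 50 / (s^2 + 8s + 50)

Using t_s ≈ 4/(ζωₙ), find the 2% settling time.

Comparing s^2 + 8s + 50 to s^2 + 2ζωₙs + ωₙ²: ωₙ = √50 ≈ 7.071 rad/s and ζ = 8/(2·√50) ≈ 0.5657.
ζωₙ = 8/2 = 4, so t_s ≈ 4/(ζωₙ) = 4/4 = 1 s.

t_s ≈ 1 s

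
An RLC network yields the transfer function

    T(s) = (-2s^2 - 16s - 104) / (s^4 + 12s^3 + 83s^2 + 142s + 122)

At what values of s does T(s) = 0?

s = -4 + 6j, -4 - 6j

Set the numerator to zero: -2s^2 - 16s - 104 = 0, i.e. -2·(s^2 + 8s + 52) = 0.
Factoring: (s^2 + 8s + 52) = 0.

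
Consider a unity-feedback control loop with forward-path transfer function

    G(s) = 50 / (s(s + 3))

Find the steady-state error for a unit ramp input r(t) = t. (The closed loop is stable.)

G(s) has one pole at the origin.
This is a Type 1 system. Kv = lim_{s→0} s·G(s) = 50/3.
e_ss = 1/Kv = 1/(50/3) = 3/50 ≈ 0.06000.

e_ss = 0.06000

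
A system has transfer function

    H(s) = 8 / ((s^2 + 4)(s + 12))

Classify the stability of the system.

marginally stable

The poles can be read from the denominator factors: s = 2j, -2j, -12.
Since the simple pole(s) at s = ±2j lie on the jω-axis with none in the right half-plane, the system is marginally stable.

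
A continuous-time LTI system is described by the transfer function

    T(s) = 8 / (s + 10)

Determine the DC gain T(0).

Set s = 0: T(0) = (8) / (10) = 4/5.

T(0) = 4/5 ≈ 0.8000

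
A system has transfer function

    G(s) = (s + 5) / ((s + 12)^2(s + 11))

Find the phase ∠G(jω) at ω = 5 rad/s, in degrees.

∠G(j5) ≈ -24.68°

At s = j5: numerator = 5 + j5, denominator = 709 + j1915.
∠G = ∠num − ∠den = 45° − (69.684°) = -24.68°.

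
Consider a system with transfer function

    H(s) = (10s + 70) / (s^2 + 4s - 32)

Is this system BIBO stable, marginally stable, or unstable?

unstable

The denominator s^2 + 4s - 32 factors as (s + 8)(s - 4), giving poles at s = -8, 4.
Since the pole(s) at s = 4 lie in the right half-plane, the system is unstable.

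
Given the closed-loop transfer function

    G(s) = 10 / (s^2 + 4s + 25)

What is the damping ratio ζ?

ζ = 0.4

Compare the denominator to the standard form s^2 + 2ζωₙs + ωₙ².
ωₙ² = 25, so ωₙ = 5 rad/s.
2ζωₙ = 4, so ζ = 4/(2·5) = 0.4.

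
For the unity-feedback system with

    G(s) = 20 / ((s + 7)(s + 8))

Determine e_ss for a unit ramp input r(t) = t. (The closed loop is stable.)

e_ss = ∞

G(s) has no poles at the origin.
This is a Type 0 system; Kv = lim_{s→0} s·G(s) = 0, so the steady-state error for a ramp input is infinite.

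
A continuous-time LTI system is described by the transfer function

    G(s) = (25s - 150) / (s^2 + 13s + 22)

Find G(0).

G(0) = -75/11 ≈ -6.818

Set s = 0: G(0) = (-150) / (22) = -75/11.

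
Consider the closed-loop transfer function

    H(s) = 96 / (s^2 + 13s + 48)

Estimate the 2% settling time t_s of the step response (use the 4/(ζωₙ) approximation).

t_s ≈ 0.6154 s

Comparing s^2 + 13s + 48 to s^2 + 2ζωₙs + ωₙ²: ωₙ = √48 ≈ 6.928 rad/s and ζ = 13/(2·√48) ≈ 0.9382.
ζωₙ = 13/2 = 6.5, so t_s ≈ 4/(ζωₙ) = 4/6.5 ≈ 0.6154 s.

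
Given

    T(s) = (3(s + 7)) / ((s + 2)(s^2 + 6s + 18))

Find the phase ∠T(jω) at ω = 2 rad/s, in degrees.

∠T(j2) ≈ -69.66°

At s = j2: numerator = 21 + j6, denominator = 4 + j52.
∠T = ∠num − ∠den = 15.945° − (85.601°) = -69.66°.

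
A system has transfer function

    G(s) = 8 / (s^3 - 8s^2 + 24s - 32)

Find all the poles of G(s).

The poles are the roots of the denominator s^3 - 8s^2 + 24s - 32 = 0.
Trying s = 4: the polynomial evaluates to 0, so (s - 4) is a factor.
Dividing out leaves s^2 - 4s + 8 = 0.
The quadratic formula then gives s = 2 ± 2j.

s = 4, 2 ± 2j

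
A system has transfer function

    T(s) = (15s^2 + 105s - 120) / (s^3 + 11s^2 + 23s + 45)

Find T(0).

T(0) = -8/3 ≈ -2.667

Set s = 0: T(0) = (-120) / (45) = -8/3.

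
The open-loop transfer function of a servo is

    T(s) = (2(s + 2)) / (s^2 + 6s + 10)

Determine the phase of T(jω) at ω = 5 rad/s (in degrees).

At s = j5: numerator = 4 + j10, denominator = -15 + j30.
∠T = ∠num − ∠den = 68.199° − (116.57°) = -48.37°.

∠T(j5) ≈ -48.37°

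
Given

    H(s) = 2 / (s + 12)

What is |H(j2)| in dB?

|H(j2)|_dB ≈ -15.7 dB

Substitute s = j2: numerator = 2, denominator = 12 + j2.
|H(j2)| = |2| / |12 + j2| = 2 / 12.166 ≈ 0.1644.
In decibels: 20·log₁₀(0.1644) ≈ -15.7 dB.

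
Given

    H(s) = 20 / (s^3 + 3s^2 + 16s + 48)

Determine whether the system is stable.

The denominator s^3 + 3s^2 + 16s + 48 factors as (s^2 + 16)(s + 3), giving poles at s = 4j, -4j, -3.
Since the simple pole(s) at s = ±4j lie on the jω-axis with none in the right half-plane, the system is marginally stable.

marginally stable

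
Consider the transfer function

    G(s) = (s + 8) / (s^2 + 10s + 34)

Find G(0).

Set s = 0: G(0) = (8) / (34) = 4/17.

G(0) = 4/17 ≈ 0.2353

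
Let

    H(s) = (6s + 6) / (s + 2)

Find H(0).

Set s = 0: H(0) = (6) / (2) = 3.

H(0) = 3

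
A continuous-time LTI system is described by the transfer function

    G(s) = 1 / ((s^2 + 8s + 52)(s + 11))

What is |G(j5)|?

Substitute s = j5: numerator = 1, denominator = 97 + j575.
|G(j5)| = |1| / |97 + j575| = 1 / 583.12 ≈ 0.001715.

|G(j5)| ≈ 0.001715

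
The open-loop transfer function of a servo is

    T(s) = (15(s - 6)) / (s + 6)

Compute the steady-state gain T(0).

T(0) = -15

Set s = 0: T(0) = (-90) / (6) = -15.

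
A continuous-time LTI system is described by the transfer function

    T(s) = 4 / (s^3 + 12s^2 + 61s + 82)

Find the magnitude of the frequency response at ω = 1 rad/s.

|T(j1)| ≈ 0.04339

Substitute s = j1: numerator = 4, denominator = 70 + j60.
|T(j1)| = |4| / |70 + j60| = 4 / 92.195 ≈ 0.04339.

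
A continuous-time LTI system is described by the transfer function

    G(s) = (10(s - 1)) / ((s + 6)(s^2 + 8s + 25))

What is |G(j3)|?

|G(j3)| ≈ 0.1634

Substitute s = j3: numerator = -10 + j30, denominator = 24 + j192.
|G(j3)| = |-10 + j30| / |24 + j192| = 31.623 / 193.49 ≈ 0.1634.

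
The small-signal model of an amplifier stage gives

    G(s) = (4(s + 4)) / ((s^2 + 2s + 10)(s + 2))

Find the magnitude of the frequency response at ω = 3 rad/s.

Substitute s = j3: numerator = 16 + j12, denominator = -16 + j15.
|G(j3)| = |16 + j12| / |-16 + j15| = 20 / 21.932 ≈ 0.9119.

|G(j3)| ≈ 0.9119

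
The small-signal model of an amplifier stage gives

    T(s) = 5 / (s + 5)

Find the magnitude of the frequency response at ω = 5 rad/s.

Substitute s = j5: numerator = 5, denominator = 5 + j5.
|T(j5)| = |5| / |5 + j5| = 5 / 7.0711 ≈ 0.7071.

|T(j5)| ≈ 0.7071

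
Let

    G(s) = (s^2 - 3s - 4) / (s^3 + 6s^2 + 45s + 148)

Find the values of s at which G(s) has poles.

The poles are the roots of the denominator s^3 + 6s^2 + 45s + 148 = 0.
Trying s = -4: the polynomial evaluates to 0, so (s + 4) is a factor.
Dividing out leaves s^2 + 2s + 37 = 0.
The quadratic formula then gives s = -1 ± 6j.

s = -1 ± 6j, -4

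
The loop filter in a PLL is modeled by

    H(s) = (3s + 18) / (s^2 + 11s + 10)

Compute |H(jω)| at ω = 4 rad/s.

Substitute s = j4: numerator = 18 + j12, denominator = -6 + j44.
|H(j4)| = |18 + j12| / |-6 + j44| = 21.633 / 44.407 ≈ 0.4872.

|H(j4)| ≈ 0.4872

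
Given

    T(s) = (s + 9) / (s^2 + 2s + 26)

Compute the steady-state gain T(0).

T(0) = 9/26 ≈ 0.3462

Set s = 0: T(0) = (9) / (26) = 9/26.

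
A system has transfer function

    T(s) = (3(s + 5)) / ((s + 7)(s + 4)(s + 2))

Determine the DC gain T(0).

T(0) = 15/56 ≈ 0.2679

At s = 0 each factor (s + a) contributes a and each (s^2 + bs + c) contributes c.
T(0) = 3·(5) / ((7) · (4) · (2)) = 15/56 = 15/56.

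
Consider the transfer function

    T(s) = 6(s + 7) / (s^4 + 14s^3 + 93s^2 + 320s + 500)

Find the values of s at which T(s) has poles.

The poles are the roots of the denominator s^4 + 14s^3 + 93s^2 + 320s + 500 = 0.
No real roots exist; factor into two real quadratics: (s^2 + 8s + 20)(s^2 + 6s + 25) = 0.
Each quadratic gives a conjugate pair via the quadratic formula.

s = -4 + 2j, -4 - 2j, -3 + 4j, -3 - 4j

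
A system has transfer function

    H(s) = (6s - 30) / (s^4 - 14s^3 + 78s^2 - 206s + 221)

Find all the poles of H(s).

s = 3 ± 2j, 4 ± j

The poles are the roots of the denominator s^4 - 14s^3 + 78s^2 - 206s + 221 = 0.
No real roots exist; factor into two real quadratics: (s^2 - 6s + 13)(s^2 - 8s + 17) = 0.
Each quadratic gives a conjugate pair via the quadratic formula.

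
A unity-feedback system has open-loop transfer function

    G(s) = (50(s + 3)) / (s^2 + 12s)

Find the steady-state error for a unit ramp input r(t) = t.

e_ss = 0.08000

G(s) has one pole at the origin.
This is a Type 1 system. Kv = lim_{s→0} s·G(s) = 150/12 = 25/2.
e_ss = 1/Kv = 1/(25/2) = 2/25 ≈ 0.08000.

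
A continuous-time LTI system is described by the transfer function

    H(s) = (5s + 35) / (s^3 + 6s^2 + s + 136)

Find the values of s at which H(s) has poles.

s = 1 ± 4j, -8

The poles are the roots of the denominator s^3 + 6s^2 + s + 136 = 0.
Trying s = -8: the polynomial evaluates to 0, so (s + 8) is a factor.
Dividing out leaves s^2 - 2s + 17 = 0.
The quadratic formula then gives s = 1 ± 4j.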